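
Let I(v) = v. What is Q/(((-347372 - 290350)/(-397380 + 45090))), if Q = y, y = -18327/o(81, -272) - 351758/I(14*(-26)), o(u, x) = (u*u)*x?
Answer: 3071534229558605/5753594207088 ≈ 533.85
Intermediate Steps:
o(u, x) = x*u² (o(u, x) = u²*x = x*u²)
y = 52312598647/54132624 (y = -18327/((-272*81²)) - 351758/(14*(-26)) = -18327/((-272*6561)) - 351758/(-364) = -18327/(-1784592) - 351758*(-1/364) = -18327*(-1/1784592) + 175879/182 = 6109/594864 + 175879/182 = 52312598647/54132624 ≈ 966.38)
Q = 52312598647/54132624 ≈ 966.38
Q/(((-347372 - 290350)/(-397380 + 45090))) = 52312598647/(54132624*(((-347372 - 290350)/(-397380 + 45090)))) = 52312598647/(54132624*((-637722/(-352290)))) = 52312598647/(54132624*((-637722*(-1/352290)))) = 52312598647/(54132624*(106287/58715)) = (52312598647/54132624)*(58715/106287) = 3071534229558605/5753594207088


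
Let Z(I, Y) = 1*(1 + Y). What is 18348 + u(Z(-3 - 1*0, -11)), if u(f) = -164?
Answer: 18184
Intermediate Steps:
Z(I, Y) = 1 + Y
18348 + u(Z(-3 - 1*0, -11)) = 18348 - 164 = 18184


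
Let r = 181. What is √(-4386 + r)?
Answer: 29*I*√5 ≈ 64.846*I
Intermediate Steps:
√(-4386 + r) = √(-4386 + 181) = √(-4205) = 29*I*√5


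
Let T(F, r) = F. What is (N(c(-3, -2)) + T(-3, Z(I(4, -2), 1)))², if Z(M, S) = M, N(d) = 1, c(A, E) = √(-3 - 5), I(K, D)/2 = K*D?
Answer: 4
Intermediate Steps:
I(K, D) = 2*D*K (I(K, D) = 2*(K*D) = 2*(D*K) = 2*D*K)
c(A, E) = 2*I*√2 (c(A, E) = √(-8) = 2*I*√2)
(N(c(-3, -2)) + T(-3, Z(I(4, -2), 1)))² = (1 - 3)² = (-2)² = 4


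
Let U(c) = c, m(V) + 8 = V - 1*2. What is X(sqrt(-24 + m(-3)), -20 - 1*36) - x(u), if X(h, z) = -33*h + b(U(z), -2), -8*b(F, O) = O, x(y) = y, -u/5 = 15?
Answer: 301/4 - 33*I*sqrt(37) ≈ 75.25 - 200.73*I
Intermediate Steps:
m(V) = -10 + V (m(V) = -8 + (V - 1*2) = -8 + (V - 2) = -8 + (-2 + V) = -10 + V)
u = -75 (u = -5*15 = -75)
b(F, O) = -O/8
X(h, z) = 1/4 - 33*h (X(h, z) = -33*h - 1/8*(-2) = -33*h + 1/4 = 1/4 - 33*h)
X(sqrt(-24 + m(-3)), -20 - 1*36) - x(u) = (1/4 - 33*sqrt(-24 + (-10 - 3))) - 1*(-75) = (1/4 - 33*sqrt(-24 - 13)) + 75 = (1/4 - 33*I*sqrt(37)) + 75 = 301/4 - 33*I*sqrt(37)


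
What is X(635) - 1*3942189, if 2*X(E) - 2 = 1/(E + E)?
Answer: -10013157519/2540 ≈ -3.9422e+6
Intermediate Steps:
X(E) = 1 + 1/(4*E) (X(E) = 1 + 1/(2*(E + E)) = 1 + 1/(2*((2*E))) = 1 + (1/(2*E))/2 = 1 + 1/(4*E))
X(635) - 1*3942189 = (1/4 + 635)/635 - 1*3942189 = (1/635)*(2541/4) - 3942189 = 2541/2540 - 3942189 = -10013157519/2540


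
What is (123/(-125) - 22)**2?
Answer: 8254129/15625 ≈ 528.26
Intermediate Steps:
(123/(-125) - 22)**2 = (123*(-1/125) - 22)**2 = (-123/125 - 22)**2 = (-2873/125)**2 = 8254129/15625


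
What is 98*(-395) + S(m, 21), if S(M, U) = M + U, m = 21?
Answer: -38668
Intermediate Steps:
98*(-395) + S(m, 21) = 98*(-395) + (21 + 21) = -38710 + 42 = -38668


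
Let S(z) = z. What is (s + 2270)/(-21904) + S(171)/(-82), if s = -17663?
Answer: -1241679/898064 ≈ -1.3826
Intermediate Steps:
(s + 2270)/(-21904) + S(171)/(-82) = (-17663 + 2270)/(-21904) + 171/(-82) = -15393*(-1/21904) + 171*(-1/82) = 15393/21904 - 171/82 = -1241679/898064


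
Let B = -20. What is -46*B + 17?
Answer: 937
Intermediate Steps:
-46*B + 17 = -46*(-20) + 17 = 920 + 17 = 937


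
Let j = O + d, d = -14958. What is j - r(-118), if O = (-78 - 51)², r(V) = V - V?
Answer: 1683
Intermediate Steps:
r(V) = 0
O = 16641 (O = (-129)² = 16641)
j = 1683 (j = 16641 - 14958 = 1683)
j - r(-118) = 1683 - 1*0 = 1683 + 0 = 1683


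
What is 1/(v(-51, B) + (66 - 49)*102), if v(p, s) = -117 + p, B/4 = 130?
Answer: 1/1566 ≈ 0.00063857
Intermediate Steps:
B = 520 (B = 4*130 = 520)
1/(v(-51, B) + (66 - 49)*102) = 1/((-117 - 51) + (66 - 49)*102) = 1/(-168 + 17*102) = 1/(-168 + 1734) = 1/1566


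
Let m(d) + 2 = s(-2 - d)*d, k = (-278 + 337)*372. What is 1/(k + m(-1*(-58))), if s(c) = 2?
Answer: 1/22062 ≈ 4.5327e-5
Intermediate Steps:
k = 21948 (k = 59*372 = 21948)
m(d) = -2 + 2*d
1/(k + m(-1*(-58))) = 1/(21948 + (-2 + 2*(-1*(-58)))) = 1/(21948 + (-2 + 2*58)) = 1/(21948 + (-2 + 116)) = 1/(21948 + 114) = 1/22062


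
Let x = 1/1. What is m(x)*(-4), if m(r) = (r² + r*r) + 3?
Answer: -20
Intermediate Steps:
x = 1
m(r) = 3 + 2*r² (m(r) = (r² + r²) + 3 = 2*r² + 3 = 3 + 2*r²)
m(x)*(-4) = (3 + 2*1²)*(-4) = (3 + 2*1)*(-4) = (3 + 2)*(-4) = 5*(-4) = -20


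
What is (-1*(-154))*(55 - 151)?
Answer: -14784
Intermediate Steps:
(-1*(-154))*(55 - 151) = 154*(-96) = -14784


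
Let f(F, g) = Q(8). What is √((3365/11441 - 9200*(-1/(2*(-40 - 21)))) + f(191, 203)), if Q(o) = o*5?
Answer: I*√37762355/1037 ≈ 5.9258*I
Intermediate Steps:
Q(o) = 5*o
f(F, g) = 40 (f(F, g) = 5*8 = 40)
√((3365/11441 - 9200*(-1/(2*(-40 - 21)))) + f(191, 203)) = √((3365/11441 - 9200*(-1/(2*(-40 - 21)))) + 40) = √((3365*(1/11441) - 9200/((-2*(-61)))) + 40) = √((5/17 - 9200/122) + 40) = √((5/17 - 9200*1/122) + 40) = √((5/17 - 4600/61) + 40) = √(-77895/1037 + 40) = √(-36415/1037) = I*√37762355/1037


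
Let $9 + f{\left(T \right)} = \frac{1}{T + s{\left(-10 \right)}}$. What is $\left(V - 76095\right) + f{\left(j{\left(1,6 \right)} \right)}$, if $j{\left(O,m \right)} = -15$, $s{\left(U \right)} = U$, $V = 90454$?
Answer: $\frac{358749}{25} \approx 14350.0$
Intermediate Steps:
$f{\left(T \right)} = -9 + \frac{1}{-10 + T}$ ($f{\left(T \right)} = -9 + \frac{1}{T - 10} = -9 + \frac{1}{-10 + T}$)
$\left(V - 76095\right) + f{\left(j{\left(1,6 \right)} \right)} = \left(90454 - 76095\right) + \frac{91 - -135}{-10 - 15} = 14359 + \frac{91 + 135}{-25} = 14359 - \frac{226}{25} = \frac{358749}{25}$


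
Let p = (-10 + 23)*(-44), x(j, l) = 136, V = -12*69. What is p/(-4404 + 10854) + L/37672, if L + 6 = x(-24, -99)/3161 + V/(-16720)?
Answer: -28522182204517/321054801751200 ≈ -0.088839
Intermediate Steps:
V = -828
p = -572 (p = 13*(-44) = -572)
L = -78055073/13212980 (L = -6 + (136/3161 - 828/(-16720)) = -6 + (136*(1/3161) - 828*(-1/16720)) = -6 + (136/3161 + 207/4180) = -6 + 1222807/13212980 = -78055073/13212980 ≈ -5.9075)
p/(-4404 + 10854) + L/37672 = -572/(-4404 + 10854) - 78055073/13212980/37672 = -572/6450 - 78055073/13212980*1/37672 = -572*1/6450 - 78055073/497759382560 = -286/3225 - 78055073/497759382560 = -28522182204517/321054801751200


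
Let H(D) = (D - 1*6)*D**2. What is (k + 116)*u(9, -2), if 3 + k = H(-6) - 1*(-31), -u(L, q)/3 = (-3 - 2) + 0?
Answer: -4320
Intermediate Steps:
H(D) = D**2*(-6 + D) (H(D) = (D - 6)*D**2 = (-6 + D)*D**2 = D**2*(-6 + D))
u(L, q) = 15 (u(L, q) = -3*((-3 - 2) + 0) = -3*(-5 + 0) = -3*(-5) = 15)
k = -404 (k = -3 + ((-6)**2*(-6 - 6) - 1*(-31)) = -3 + (36*(-12) + 31) = -3 + (-432 + 31) = -3 - 401 = -404)
(k + 116)*u(9, -2) = (-404 + 116)*15 = -288*15 = -4320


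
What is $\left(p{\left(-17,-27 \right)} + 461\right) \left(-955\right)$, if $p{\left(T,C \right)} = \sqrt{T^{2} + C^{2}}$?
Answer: $-440255 - 955 \sqrt{1018} \approx -4.7073 \cdot 10^{5}$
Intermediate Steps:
$p{\left(T,C \right)} = \sqrt{C^{2} + T^{2}}$
$\left(p{\left(-17,-27 \right)} + 461\right) \left(-955\right) = \left(\sqrt{\left(-27\right)^{2} + \left(-17\right)^{2}} + 461\right) \left(-955\right) = \left(\sqrt{729 + 289} + 461\right) \left(-955\right) = \left(\sqrt{1018} + 461\right) \left(-955\right) = \left(461 + \sqrt{1018}\right) \left(-955\right) = -440255 - 955 \sqrt{1018}$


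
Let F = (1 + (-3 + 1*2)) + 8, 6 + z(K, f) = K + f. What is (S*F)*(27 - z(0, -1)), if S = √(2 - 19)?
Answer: 272*I*√17 ≈ 1121.5*I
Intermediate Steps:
z(K, f) = -6 + K + f (z(K, f) = -6 + (K + f) = -6 + K + f)
S = I*√17 (S = √(-17) = I*√17 ≈ 4.1231*I)
F = 8 (F = (1 + (-3 + 2)) + 8 = (1 - 1) + 8 = 0 + 8 = 8)
(S*F)*(27 - z(0, -1)) = ((I*√17)*8)*(27 - (-6 + 0 - 1)) = (8*I*√17)*(27 - 1*(-7)) = (8*I*√17)*(27 + 7) = (8*I*√17)*34 = 272*I*√17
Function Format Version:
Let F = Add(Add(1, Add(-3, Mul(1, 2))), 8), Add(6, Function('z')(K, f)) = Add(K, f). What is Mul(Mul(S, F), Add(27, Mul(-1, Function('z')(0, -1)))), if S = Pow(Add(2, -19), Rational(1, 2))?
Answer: Mul(272, I, Pow(17, Rational(1, 2))) ≈ Mul(1121.5, I)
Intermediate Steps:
Function('z')(K, f) = Add(-6, K, f) (Function('z')(K, f) = Add(-6, Add(K, f)) = Add(-6, K, f))
S = Mul(I, Pow(17, Rational(1, 2))) (S = Pow(-17, Rational(1, 2)) = Mul(I, Pow(17, Rational(1, 2))) ≈ Mul(4.1231, I))
F = 8 (F = Add(Add(1, Add(-3, 2)), 8) = Add(Add(1, -1), 8) = Add(0, 8) = 8)
Mul(Mul(S, F), Add(27, Mul(-1, Function('z')(0, -1)))) = Mul(Mul(Mul(I, Pow(17, Rational(1, 2))), 8), Add(27, Mul(-1, Add(-6, 0, -1)))) = Mul(Mul(8, I, Pow(17, Rational(1, 2))), Add(27, Mul(-1, -7))) = Mul(Mul(8, I, Pow(17, Rational(1, 2))), Add(27, 7)) = Mul(Mul(8, I, Pow(17, Rational(1, 2))), 34) = Mul(272, I, Pow(17, Rational(1, 2)))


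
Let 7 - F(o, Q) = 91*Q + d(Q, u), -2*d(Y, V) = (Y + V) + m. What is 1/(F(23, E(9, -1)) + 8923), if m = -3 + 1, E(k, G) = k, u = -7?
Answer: 1/8111 ≈ 0.00012329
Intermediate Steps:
m = -2
d(Y, V) = 1 - V/2 - Y/2 (d(Y, V) = -((Y + V) - 2)/2 = -((V + Y) - 2)/2 = -(-2 + V + Y)/2 = 1 - V/2 - Y/2)
F(o, Q) = 5/2 - 181*Q/2 (F(o, Q) = 7 - (91*Q + (1 - ½*(-7) - Q/2)) = 7 - (91*Q + (1 + 7/2 - Q/2)) = 7 - (91*Q + (9/2 - Q/2)) = 7 - (9/2 + 181*Q/2) = 7 + (-9/2 - 181*Q/2) = 5/2 - 181*Q/2)
1/(F(23, E(9, -1)) + 8923) = 1/((5/2 - 181/2*9) + 8923) = 1/((5/2 - 1629/2) + 8923) = 1/(-812 + 8923) = 1/8111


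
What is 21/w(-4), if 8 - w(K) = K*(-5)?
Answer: -7/4 ≈ -1.7500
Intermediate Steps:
w(K) = 8 + 5*K (w(K) = 8 - K*(-5) = 8 - (-5)*K = 8 + 5*K)
21/w(-4) = 21/(8 + 5*(-4)) = 21/(8 - 20) = 21/(-12) = -1/12*21 = -7/4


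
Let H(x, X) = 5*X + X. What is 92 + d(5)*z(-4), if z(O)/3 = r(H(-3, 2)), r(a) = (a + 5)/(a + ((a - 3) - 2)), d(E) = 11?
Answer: 2309/19 ≈ 121.53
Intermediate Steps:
H(x, X) = 6*X
r(a) = (5 + a)/(-5 + 2*a) (r(a) = (5 + a)/(a + ((-3 + a) - 2)) = (5 + a)/(a + (-5 + a)) = (5 + a)/(-5 + 2*a))
z(O) = 51/19 (z(O) = 3*((5 + 6*2)/(-5 + 2*(6*2))) = 3*((5 + 12)/(-5 + 2*12)) = 3*(17/(-5 + 24)) = 3*(17/19) = 51/19)
92 + d(5)*z(-4) = 92 + 11*(51/19) = 92 + 561/19 = 2309/19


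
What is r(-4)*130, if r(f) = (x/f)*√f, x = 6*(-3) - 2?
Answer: 1300*I ≈ 1300.0*I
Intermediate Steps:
x = -20 (x = -18 - 2 = -20)
r(f) = -20/√f (r(f) = (-20/f)*√f = -20/√f)
r(-4)*130 = -(-10)*I*130 = (10*I)*130 = 1300*I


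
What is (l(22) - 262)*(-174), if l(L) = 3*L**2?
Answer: -207060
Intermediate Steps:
(l(22) - 262)*(-174) = (3*22**2 - 262)*(-174) = (3*484 - 262)*(-174) = (1452 - 262)*(-174) = 1190*(-174) = -207060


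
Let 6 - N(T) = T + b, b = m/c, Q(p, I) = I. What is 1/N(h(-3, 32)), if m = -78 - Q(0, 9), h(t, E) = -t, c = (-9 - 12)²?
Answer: 147/470 ≈ 0.31277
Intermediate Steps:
c = 441 (c = (-21)² = 441)
m = -87 (m = -78 - 1*9 = -78 - 9 = -87)
b = -29/147 (b = -87/441 = -87*1/441 = -29/147 ≈ -0.19728)
N(T) = 911/147 - T (N(T) = 6 - (T - 29/147) = 6 - (-29/147 + T) = 6 + (29/147 - T) = 911/147 - T)
1/N(h(-3, 32)) = 1/(911/147 - (-1)*(-3)) = 1/(911/147 - 1*3) = 1/(911/147 - 3) = 1/(470/147) = 147/470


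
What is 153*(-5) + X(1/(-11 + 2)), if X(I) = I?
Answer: -6886/9 ≈ -765.11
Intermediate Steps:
153*(-5) + X(1/(-11 + 2)) = 153*(-5) + 1/(-11 + 2) = -765 + 1/(-9) = -765 - ⅑ = -6886/9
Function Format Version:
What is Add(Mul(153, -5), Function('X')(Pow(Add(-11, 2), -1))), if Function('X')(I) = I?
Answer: Rational(-6886, 9) ≈ -765.11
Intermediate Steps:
Add(Mul(153, -5), Function('X')(Pow(Add(-11, 2), -1))) = Add(Mul(153, -5), Pow(Add(-11, 2), -1)) = Add(-765, Pow(-9, -1)) = Add(-765, Rational(-1, 9)) = Rational(-6886, 9)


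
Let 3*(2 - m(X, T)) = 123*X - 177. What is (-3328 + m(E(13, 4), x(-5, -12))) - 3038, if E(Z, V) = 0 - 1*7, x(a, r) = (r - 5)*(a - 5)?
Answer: -6018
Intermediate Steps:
x(a, r) = (-5 + a)*(-5 + r) (x(a, r) = (-5 + r)*(-5 + a) = (-5 + a)*(-5 + r))
E(Z, V) = -7 (E(Z, V) = 0 - 7 = -7)
m(X, T) = 61 - 41*X (m(X, T) = 2 - (123*X - 177)/3 = 2 - (-177 + 123*X)/3 = 2 + (59 - 41*X) = 61 - 41*X)
(-3328 + m(E(13, 4), x(-5, -12))) - 3038 = (-3328 + (61 - 41*(-7))) - 3038 = (-3328 + (61 + 287)) - 3038 = (-3328 + 348) - 3038 = -2980 - 3038 = -6018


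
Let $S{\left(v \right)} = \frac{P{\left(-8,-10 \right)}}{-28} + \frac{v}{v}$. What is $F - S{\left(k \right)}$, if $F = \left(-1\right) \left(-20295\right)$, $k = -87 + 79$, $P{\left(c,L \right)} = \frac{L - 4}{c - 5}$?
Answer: $\frac{527645}{26} \approx 20294.0$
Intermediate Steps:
$P{\left(c,L \right)} = \frac{-4 + L}{-5 + c}$
$k = -8$
$S{\left(v \right)} = \frac{25}{26}$ ($S{\left(v \right)} = \frac{\frac{1}{-5 - 8} \left(-4 - 10\right)}{-28} + \frac{v}{v} = \frac{1}{-13} \left(-14\right) \left(- \frac{1}{28}\right) + 1 = \left(- \frac{1}{13}\right) \left(-14\right) \left(- \frac{1}{28}\right) + 1 = \frac{14}{13} \left(- \frac{1}{28}\right) + 1 = - \frac{1}{26} + 1 = \frac{25}{26}$)
$F = 20295$
$F - S{\left(k \right)} = 20295 - \frac{25}{26} = \frac{527645}{26}$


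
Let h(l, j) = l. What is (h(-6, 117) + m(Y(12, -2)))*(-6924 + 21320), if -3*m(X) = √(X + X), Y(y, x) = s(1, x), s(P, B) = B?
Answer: -86376 - 28792*I/3 ≈ -86376.0 - 9597.3*I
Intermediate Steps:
Y(y, x) = x
m(X) = -√2*√X/3 (m(X) = -√(X + X)/3 = -√2*√X/3)
(h(-6, 117) + m(Y(12, -2)))*(-6924 + 21320) = (-6 - √2*√(-2)/3)*(-6924 + 21320) = (-6 - √2*I*√2/3)*14396 = (-6 - 2*I/3)*14396 = -86376 - 28792*I/3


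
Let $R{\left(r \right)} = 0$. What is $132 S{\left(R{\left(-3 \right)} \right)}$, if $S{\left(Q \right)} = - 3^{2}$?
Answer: $-1188$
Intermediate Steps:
$S{\left(Q \right)} = -9$ ($S{\left(Q \right)} = \left(-1\right) 9 = -9$)
$132 S{\left(R{\left(-3 \right)} \right)} = 132 \left(-9\right) = -1188$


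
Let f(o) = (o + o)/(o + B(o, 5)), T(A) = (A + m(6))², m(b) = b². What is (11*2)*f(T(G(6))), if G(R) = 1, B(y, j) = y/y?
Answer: 30118/685 ≈ 43.968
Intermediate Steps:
B(y, j) = 1
T(A) = (36 + A)² (T(A) = (A + 6²)² = (A + 36)² = (36 + A)²)
f(o) = 2*o/(1 + o) (f(o) = (o + o)/(o + 1) = (2*o)/(1 + o) = 2*o/(1 + o))
(11*2)*f(T(G(6))) = (11*2)*(2*(36 + 1)²/(1 + (36 + 1)²)) = 22*(2*37²/(1 + 37²)) = 22*(2*1369/(1 + 1369)) = 22*(2*1369/1370) = 22*(2*1369*(1/1370)) = 22*(1369/685) = 30118/685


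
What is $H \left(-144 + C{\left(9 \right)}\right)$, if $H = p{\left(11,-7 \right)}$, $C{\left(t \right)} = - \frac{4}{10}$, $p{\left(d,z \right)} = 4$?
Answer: $- \frac{2888}{5} \approx -577.6$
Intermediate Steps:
$C{\left(t \right)} = - \frac{2}{5}$ ($C{\left(t \right)} = \left(-4\right) \frac{1}{10} = - \frac{2}{5}$)
$H = 4$
$H \left(-144 + C{\left(9 \right)}\right) = 4 \left(-144 - \frac{2}{5}\right) = 4 \left(- \frac{722}{5}\right) = - \frac{2888}{5}$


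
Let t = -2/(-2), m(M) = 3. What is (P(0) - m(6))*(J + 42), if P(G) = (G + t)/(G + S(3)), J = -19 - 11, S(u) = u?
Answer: -32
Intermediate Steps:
t = 1 (t = -½*(-2) = 1)
J = -30
P(G) = (1 + G)/(3 + G) (P(G) = (G + 1)/(G + 3) = (1 + G)/(3 + G))
(P(0) - m(6))*(J + 42) = ((1 + 0)/(3 + 0) - 1*3)*(-30 + 42) = (1/3 - 3)*12 = ((⅓)*1 - 3)*12 = (⅓ - 3)*12 = -8/3*12 = -32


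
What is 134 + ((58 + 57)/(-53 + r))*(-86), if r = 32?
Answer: 12704/21 ≈ 604.95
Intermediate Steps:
134 + ((58 + 57)/(-53 + r))*(-86) = 134 + ((58 + 57)/(-53 + 32))*(-86) = 134 + (115/(-21))*(-86) = 134 + (115*(-1/21))*(-86) = 134 - 115/21*(-86) = 134 + 9890/21 = 12704/21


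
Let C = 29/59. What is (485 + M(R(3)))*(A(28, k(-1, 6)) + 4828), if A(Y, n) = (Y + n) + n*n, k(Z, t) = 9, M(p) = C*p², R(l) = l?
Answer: 142820696/59 ≈ 2.4207e+6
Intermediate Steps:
C = 29/59 (C = 29*(1/59) = 29/59 ≈ 0.49153)
M(p) = 29*p²/59
A(Y, n) = Y + n + n² (A(Y, n) = (Y + n) + n² = Y + n + n²)
(485 + M(R(3)))*(A(28, k(-1, 6)) + 4828) = (485 + (29/59)*3²)*((28 + 9 + 9²) + 4828) = (485 + (29/59)*9)*((28 + 9 + 81) + 4828) = (485 + 261/59)*(118 + 4828) = (28876/59)*4946 = 142820696/59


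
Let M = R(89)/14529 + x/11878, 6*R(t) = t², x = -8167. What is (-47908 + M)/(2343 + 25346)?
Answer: -12401772316349/7167662950977 ≈ -1.7302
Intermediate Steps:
R(t) = t²/6
M = -154466105/258863193 (M = ((⅙)*89²)/14529 - 8167/11878 = ((⅙)*7921)*(1/14529) - 8167*1/11878 = (7921/6)*(1/14529) - 8167/11878 = 7921/87174 - 8167/11878 = -154466105/258863193 ≈ -0.59671)
(-47908 + M)/(2343 + 25346) = (-47908 - 154466105/258863193)/(2343 + 25346) = -12401772316349/258863193/27689 = -12401772316349/258863193*1/27689 = -12401772316349/7167662950977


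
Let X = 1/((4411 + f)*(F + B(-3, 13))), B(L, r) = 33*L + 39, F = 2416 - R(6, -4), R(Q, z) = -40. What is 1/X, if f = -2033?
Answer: 5697688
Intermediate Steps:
F = 2456 (F = 2416 - 1*(-40) = 2416 + 40 = 2456)
B(L, r) = 39 + 33*L
X = 1/5697688 (X = 1/((4411 - 2033)*(2456 + (39 + 33*(-3)))) = 1/(2378*(2456 + (39 - 99))) = 1/(2378*(2456 - 60)) = 1/(2378*2396) = 1/5697688 ≈ 1.7551e-7)
1/X = 1/(1/5697688) = 5697688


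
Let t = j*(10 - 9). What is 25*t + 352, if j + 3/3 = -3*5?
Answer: -48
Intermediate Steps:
j = -16 (j = -1 - 3*5 = -1 - 15 = -16)
t = -16 (t = -16*(10 - 9) = -16*1 = -16)
25*t + 352 = 25*(-16) + 352 = -400 + 352 = -48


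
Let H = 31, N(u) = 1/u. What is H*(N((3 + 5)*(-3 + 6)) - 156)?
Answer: -116033/24 ≈ -4834.7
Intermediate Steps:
H*(N((3 + 5)*(-3 + 6)) - 156) = 31*(1/((3 + 5)*(-3 + 6)) - 156) = 31*(1/(8*3) - 156) = 31*(1/24 - 156) = 31*(-3743/24) = -116033/24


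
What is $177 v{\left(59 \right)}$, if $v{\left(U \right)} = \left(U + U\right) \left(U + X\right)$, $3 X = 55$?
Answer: $1615184$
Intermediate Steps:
$X = \frac{55}{3}$ ($X = \frac{1}{3} \cdot 55 = \frac{55}{3} \approx 18.333$)
$v{\left(U \right)} = 2 U \left(\frac{55}{3} + U\right)$ ($v{\left(U \right)} = \left(U + U\right) \left(U + \frac{55}{3}\right) = 2 U \left(\frac{55}{3} + U\right)$)
$177 v{\left(59 \right)} = 177 \cdot \frac{2}{3} \cdot 59 \left(55 + 3 \cdot 59\right) = 177 \cdot \frac{2}{3} \cdot 59 \left(55 + 177\right) = 177 \cdot \frac{2}{3} \cdot 59 \cdot 232 = 177 \cdot \frac{27376}{3} = 1615184$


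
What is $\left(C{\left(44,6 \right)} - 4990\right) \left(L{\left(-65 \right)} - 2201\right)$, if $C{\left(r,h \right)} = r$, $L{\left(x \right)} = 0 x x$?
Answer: $10886146$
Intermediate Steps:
$L{\left(x \right)} = 0$ ($L{\left(x \right)} = 0 x = 0$)
$\left(C{\left(44,6 \right)} - 4990\right) \left(L{\left(-65 \right)} - 2201\right) = \left(44 - 4990\right) \left(0 - 2201\right) = \left(-4946\right) \left(-2201\right) = 10886146$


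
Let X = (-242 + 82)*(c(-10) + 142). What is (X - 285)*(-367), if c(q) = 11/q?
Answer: 8378243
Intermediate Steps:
X = -22544 (X = (-242 + 82)*(11/(-10) + 142) = -160*(11*(-⅒) + 142) = -160*(-11/10 + 142) = -160*1409/10 = -22544)
(X - 285)*(-367) = (-22544 - 285)*(-367) = -22829*(-367) = 8378243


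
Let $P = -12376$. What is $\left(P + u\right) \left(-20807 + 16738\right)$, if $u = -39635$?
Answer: $211632759$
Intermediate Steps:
$\left(P + u\right) \left(-20807 + 16738\right) = \left(-12376 - 39635\right) \left(-20807 + 16738\right) = \left(-52011\right) \left(-4069\right) = 211632759$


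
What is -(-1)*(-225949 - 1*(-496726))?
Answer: 270777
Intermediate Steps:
-(-1)*(-225949 - 1*(-496726)) = -(-1)*(-225949 + 496726) = -(-1)*270777 = -1*(-270777) = 270777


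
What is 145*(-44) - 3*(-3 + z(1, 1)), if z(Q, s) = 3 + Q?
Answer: -6383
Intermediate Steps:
145*(-44) - 3*(-3 + z(1, 1)) = 145*(-44) - 3*(-3 + (3 + 1)) = -6380 - 3*(-3 + 4) = -6380 - 3*1 = -6380 - 3 = -6383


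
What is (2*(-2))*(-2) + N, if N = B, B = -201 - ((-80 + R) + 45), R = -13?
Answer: -145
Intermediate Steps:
B = -153 (B = -201 - ((-80 - 13) + 45) = -201 - (-93 + 45) = -201 - 1*(-48) = -201 + 48 = -153)
N = -153
(2*(-2))*(-2) + N = (2*(-2))*(-2) - 153 = -4*(-2) - 153 = 8 - 153 = -145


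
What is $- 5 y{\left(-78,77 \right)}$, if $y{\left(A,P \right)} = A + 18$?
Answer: $300$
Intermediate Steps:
$y{\left(A,P \right)} = 18 + A$
$- 5 y{\left(-78,77 \right)} = - 5 \left(18 - 78\right) = \left(-5\right) \left(-60\right) = 300$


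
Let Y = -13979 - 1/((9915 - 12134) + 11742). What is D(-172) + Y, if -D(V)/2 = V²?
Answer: -696578882/9523 ≈ -73147.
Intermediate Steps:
D(V) = -2*V²
Y = -133122018/9523 (Y = -13979 - 1/(-2219 + 11742) = -13979 - 1/9523 = -133122018/9523 ≈ -13979.)
D(-172) + Y = -2*(-172)² - 133122018/9523 = -2*29584 - 133122018/9523 = -59168 - 133122018/9523 = -696578882/9523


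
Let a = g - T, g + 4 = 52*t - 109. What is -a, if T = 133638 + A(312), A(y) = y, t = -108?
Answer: 139679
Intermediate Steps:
T = 133950 (T = 133638 + 312 = 133950)
g = -5729 (g = -4 + (52*(-108) - 109) = -4 + (-5616 - 109) = -4 - 5725 = -5729)
a = -139679 (a = -5729 - 1*133950 = -5729 - 133950 = -139679)
-a = -1*(-139679) = 139679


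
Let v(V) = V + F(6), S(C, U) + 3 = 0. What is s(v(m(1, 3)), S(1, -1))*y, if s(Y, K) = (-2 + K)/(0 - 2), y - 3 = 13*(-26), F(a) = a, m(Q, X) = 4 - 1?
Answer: -1675/2 ≈ -837.50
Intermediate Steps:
S(C, U) = -3 (S(C, U) = -3 + 0 = -3)
m(Q, X) = 3
y = -335 (y = 3 + 13*(-26) = 3 - 338 = -335)
v(V) = 6 + V (v(V) = V + 6 = 6 + V)
s(Y, K) = 1 - K/2 (s(Y, K) = (-2 + K)/(-2) = (-2 + K)*(-½) = 1 - K/2)
s(v(m(1, 3)), S(1, -1))*y = (1 - ½*(-3))*(-335) = (1 + 3/2)*(-335) = (5/2)*(-335) = -1675/2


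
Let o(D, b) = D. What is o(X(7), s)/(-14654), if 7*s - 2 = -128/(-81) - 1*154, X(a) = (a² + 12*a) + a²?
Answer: -91/7327 ≈ -0.012420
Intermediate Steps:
X(a) = 2*a² + 12*a
s = -12184/567 (s = 2/7 + (-128/(-81) - 1*154)/7 = 2/7 + (-128*(-1/81) - 154)/7 = 2/7 + (128/81 - 154)/7 = 2/7 + (⅐)*(-12346/81) = 2/7 - 12346/567 = -12184/567 ≈ -21.489)
o(X(7), s)/(-14654) = (2*7*(6 + 7))/(-14654) = (2*7*13)*(-1/14654) = 182*(-1/14654) = -91/7327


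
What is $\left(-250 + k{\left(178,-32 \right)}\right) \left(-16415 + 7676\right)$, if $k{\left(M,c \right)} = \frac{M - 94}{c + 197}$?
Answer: $\frac{119916558}{55} \approx 2.1803 \cdot 10^{6}$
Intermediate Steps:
$k{\left(M,c \right)} = \frac{-94 + M}{197 + c}$
$\left(-250 + k{\left(178,-32 \right)}\right) \left(-16415 + 7676\right) = \left(-250 + \frac{-94 + 178}{197 - 32}\right) \left(-16415 + 7676\right) = \left(-250 + \frac{1}{165} \cdot 84\right) \left(-8739\right) = \left(-250 + \frac{28}{55}\right) \left(-8739\right) = \left(- \frac{13722}{55}\right) \left(-8739\right) = \frac{119916558}{55}$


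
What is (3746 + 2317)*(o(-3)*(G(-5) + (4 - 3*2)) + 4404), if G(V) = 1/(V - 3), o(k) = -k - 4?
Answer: 213714687/8 ≈ 2.6714e+7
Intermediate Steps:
o(k) = -4 - k
G(V) = 1/(-3 + V)
(3746 + 2317)*(o(-3)*(G(-5) + (4 - 3*2)) + 4404) = (3746 + 2317)*((-4 - 1*(-3))*(1/(-3 - 5) + (4 - 3*2)) + 4404) = 6063*((-4 + 3)*(1/(-8) + (4 - 6)) + 4404) = 6063*(-(-⅛ - 2) + 4404) = 6063*(-1*(-17/8) + 4404) = 6063*(17/8 + 4404) = 6063*(35249/8) = 213714687/8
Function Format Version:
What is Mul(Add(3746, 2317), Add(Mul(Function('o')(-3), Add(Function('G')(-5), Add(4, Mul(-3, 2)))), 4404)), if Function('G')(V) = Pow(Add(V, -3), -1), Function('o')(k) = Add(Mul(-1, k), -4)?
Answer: Rational(213714687, 8) ≈ 2.6714e+7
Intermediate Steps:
Function('o')(k) = Add(-4, Mul(-1, k))
Function('G')(V) = Pow(Add(-3, V), -1)
Mul(Add(3746, 2317), Add(Mul(Function('o')(-3), Add(Function('G')(-5), Add(4, Mul(-3, 2)))), 4404)) = Mul(Add(3746, 2317), Add(Mul(Add(-4, Mul(-1, -3)), Add(Pow(Add(-3, -5), -1), Add(4, Mul(-3, 2)))), 4404)) = Mul(6063, Add(Mul(Add(-4, 3), Add(Pow(-8, -1), Add(4, -6))), 4404)) = Mul(6063, Add(Mul(-1, Add(Rational(-1, 8), -2)), 4404)) = Mul(6063, Add(Mul(-1, Rational(-17, 8)), 4404)) = Mul(6063, Add(Rational(17, 8), 4404)) = Mul(6063, Rational(35249, 8)) = Rational(213714687, 8)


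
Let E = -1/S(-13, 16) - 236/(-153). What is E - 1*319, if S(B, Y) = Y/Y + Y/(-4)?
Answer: -48520/153 ≈ -317.12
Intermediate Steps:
S(B, Y) = 1 - Y/4 (S(B, Y) = 1 + Y*(-¼) = 1 - Y/4)
E = 287/153 (E = -1/(1 - ¼*16) - 236/(-153) = -1/(1 - 4) - 236*(-1/153) = -1/(-3) + 236/153 = -1*(-⅓) + 236/153 = ⅓ + 236/153 = 287/153 ≈ 1.8758)
E - 1*319 = 287/153 - 1*319 = 287/153 - 319 = -48520/153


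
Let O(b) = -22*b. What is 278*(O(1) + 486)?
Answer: 128992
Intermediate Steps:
278*(O(1) + 486) = 278*(-22*1 + 486) = 278*(-22 + 486) = 278*464 = 128992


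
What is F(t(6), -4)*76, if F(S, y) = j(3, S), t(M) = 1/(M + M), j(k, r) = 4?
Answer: 304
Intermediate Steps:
t(M) = 1/(2*M)
F(S, y) = 4
F(t(6), -4)*76 = 4*76 = 304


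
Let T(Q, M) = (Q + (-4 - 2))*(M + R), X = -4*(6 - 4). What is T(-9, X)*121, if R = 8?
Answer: 0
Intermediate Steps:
X = -8 (X = -4*2 = -8)
T(Q, M) = (-6 + Q)*(8 + M) (T(Q, M) = (Q + (-4 - 2))*(M + 8) = (Q - 6)*(8 + M) = (-6 + Q)*(8 + M))
T(-9, X)*121 = (-48 - 6*(-8) + 8*(-9) - 8*(-9))*121 = (-48 + 48 - 72 + 72)*121 = 0*121 = 0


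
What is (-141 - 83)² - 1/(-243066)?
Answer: 12196079617/243066 ≈ 50176.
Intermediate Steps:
(-141 - 83)² - 1/(-243066) = (-224)² - 1*(-1/243066) = 50176 + 1/243066 = 12196079617/243066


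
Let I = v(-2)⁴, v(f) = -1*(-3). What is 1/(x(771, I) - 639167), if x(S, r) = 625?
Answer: -1/638542 ≈ -1.5661e-6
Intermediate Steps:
v(f) = 3
I = 81 (I = 3⁴ = 81)
1/(x(771, I) - 639167) = 1/(625 - 639167) = 1/(-638542) = -1/638542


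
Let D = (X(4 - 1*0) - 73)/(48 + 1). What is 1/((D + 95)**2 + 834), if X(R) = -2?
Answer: 2401/22978834 ≈ 0.00010449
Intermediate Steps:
D = -75/49 (D = (-2 - 73)/(48 + 1) = -75/49 ≈ -1.5306)
1/((D + 95)**2 + 834) = 1/((-75/49 + 95)**2 + 834) = 1/((4580/49)**2 + 834) = 1/(20976400/2401 + 834) = 1/(22978834/2401) = 2401/22978834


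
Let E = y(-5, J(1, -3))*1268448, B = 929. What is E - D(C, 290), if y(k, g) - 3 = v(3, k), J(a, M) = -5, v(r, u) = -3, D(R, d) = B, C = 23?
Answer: -929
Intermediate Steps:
D(R, d) = 929
y(k, g) = 0 (y(k, g) = 3 - 3 = 0)
E = 0 (E = 0*1268448 = 0)
E - D(C, 290) = 0 - 1*929 = 0 - 929 = -929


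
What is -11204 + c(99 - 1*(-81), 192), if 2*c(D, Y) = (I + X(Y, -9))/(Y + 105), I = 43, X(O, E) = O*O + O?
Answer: -6618077/594 ≈ -11142.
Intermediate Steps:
X(O, E) = O + O² (X(O, E) = O² + O = O + O²)
c(D, Y) = (43 + Y*(1 + Y))/(2*(105 + Y)) (c(D, Y) = ((43 + Y*(1 + Y))/(Y + 105))/2 = ((43 + Y*(1 + Y))/(105 + Y))/2 = (43 + Y*(1 + Y))/(2*(105 + Y)))
-11204 + c(99 - 1*(-81), 192) = -11204 + (43 + 192*(1 + 192))/(2*(105 + 192)) = -11204 + (½)*(43 + 192*193)/297 = -11204 + (½)*(1/297)*(43 + 37056) = -11204 + (½)*(1/297)*37099 = -11204 + 37099/594 = -6618077/594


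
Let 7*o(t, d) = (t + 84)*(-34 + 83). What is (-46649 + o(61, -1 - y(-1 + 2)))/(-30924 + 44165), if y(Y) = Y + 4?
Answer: -45634/13241 ≈ -3.4464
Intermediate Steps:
y(Y) = 4 + Y
o(t, d) = 588 + 7*t (o(t, d) = ((t + 84)*(-34 + 83))/7 = ((84 + t)*49)/7 = (4116 + 49*t)/7 = 588 + 7*t)
(-46649 + o(61, -1 - y(-1 + 2)))/(-30924 + 44165) = (-46649 + (588 + 7*61))/(-30924 + 44165) = (-46649 + (588 + 427))/13241 = (-46649 + 1015)*(1/13241) = -45634*1/13241 = -45634/13241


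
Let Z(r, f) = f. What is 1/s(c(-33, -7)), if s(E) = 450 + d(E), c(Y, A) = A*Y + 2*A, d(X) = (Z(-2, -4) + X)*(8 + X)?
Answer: 1/48375 ≈ 2.0672e-5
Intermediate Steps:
d(X) = (-4 + X)*(8 + X)
c(Y, A) = 2*A + A*Y
s(E) = 418 + E**2 + 4*E (s(E) = 450 + (-32 + E**2 + 4*E) = 418 + E**2 + 4*E)
1/s(c(-33, -7)) = 1/(418 + (-7*(2 - 33))**2 + 4*(-7*(2 - 33))) = 1/(418 + (-7*(-31))**2 + 4*(-7*(-31))) = 1/(418 + 217**2 + 4*217) = 1/(418 + 47089 + 868) = 1/48375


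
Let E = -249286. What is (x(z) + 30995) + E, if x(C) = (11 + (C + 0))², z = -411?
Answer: -58291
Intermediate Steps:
x(C) = (11 + C)²
(x(z) + 30995) + E = ((11 - 411)² + 30995) - 249286 = ((-400)² + 30995) - 249286 = (160000 + 30995) - 249286 = 190995 - 249286 = -58291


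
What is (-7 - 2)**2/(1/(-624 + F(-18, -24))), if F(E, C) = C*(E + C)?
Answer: 31104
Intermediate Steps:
F(E, C) = C*(C + E)
(-7 - 2)**2/(1/(-624 + F(-18, -24))) = (-7 - 2)**2/(1/(-624 - 24*(-24 - 18))) = (-9)**2/(1/(-624 - 24*(-42))) = 81/(1/(-624 + 1008)) = 81/(1/384) = 81*384 = 31104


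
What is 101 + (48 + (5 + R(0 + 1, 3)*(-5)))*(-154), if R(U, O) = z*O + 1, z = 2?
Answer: -2671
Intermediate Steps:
R(U, O) = 1 + 2*O (R(U, O) = 2*O + 1 = 1 + 2*O)
101 + (48 + (5 + R(0 + 1, 3)*(-5)))*(-154) = 101 + (48 + (5 + (1 + 2*3)*(-5)))*(-154) = 101 + (48 + (5 + (1 + 6)*(-5)))*(-154) = 101 + (48 + (5 + 7*(-5)))*(-154) = 101 + (48 + (5 - 35))*(-154) = 101 + (48 - 30)*(-154) = 101 + 18*(-154) = 101 - 2772 = -2671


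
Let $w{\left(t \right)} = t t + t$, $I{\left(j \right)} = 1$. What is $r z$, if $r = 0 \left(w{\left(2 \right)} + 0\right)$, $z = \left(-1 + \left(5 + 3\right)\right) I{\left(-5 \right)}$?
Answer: $0$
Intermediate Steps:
$z = 7$ ($z = \left(-1 + \left(5 + 3\right)\right) 1 = \left(-1 + 8\right) 1 = 7 \cdot 1 = 7$)
$w{\left(t \right)} = t + t^{2}$ ($w{\left(t \right)} = t^{2} + t = t + t^{2}$)
$r = 0$ ($r = 0 \left(2 \left(1 + 2\right) + 0\right) = 0 \left(2 \cdot 3 + 0\right) = 0 \left(6 + 0\right) = 0 \cdot 6 = 0$)
$r z = 0 \cdot 7 = 0$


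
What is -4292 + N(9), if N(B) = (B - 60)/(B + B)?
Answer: -25769/6 ≈ -4294.8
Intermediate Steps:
N(B) = (-60 + B)/(2*B) (N(B) = (-60 + B)/((2*B)) = (-60 + B)*(1/(2*B)) = (-60 + B)/(2*B))
-4292 + N(9) = -4292 + (½)*(-60 + 9)/9 = -4292 + (½)*(⅑)*(-51) = -4292 - 17/6 = -25769/6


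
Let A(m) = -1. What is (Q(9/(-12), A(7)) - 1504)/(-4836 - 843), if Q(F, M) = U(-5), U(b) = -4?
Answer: 1508/5679 ≈ 0.26554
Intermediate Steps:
Q(F, M) = -4
(Q(9/(-12), A(7)) - 1504)/(-4836 - 843) = (-4 - 1504)/(-4836 - 843) = -1508/(-5679) = -1508*(-1/5679) = 1508/5679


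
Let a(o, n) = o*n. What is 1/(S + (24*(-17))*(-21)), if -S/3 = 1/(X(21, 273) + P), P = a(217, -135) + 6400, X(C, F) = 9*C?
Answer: 22706/194545011 ≈ 0.00011671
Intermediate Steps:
a(o, n) = n*o
P = -22895 (P = -135*217 + 6400 = -29295 + 6400 = -22895)
S = 3/22706 (S = -3/(9*21 - 22895) = -3/(189 - 22895) = -3/(-22706) = -3*(-1/22706) = 3/22706 ≈ 0.00013212)
1/(S + (24*(-17))*(-21)) = 1/(3/22706 + (24*(-17))*(-21)) = 1/(3/22706 - 408*(-21)) = 1/(3/22706 + 8568) = 1/(194545011/22706) = 22706/194545011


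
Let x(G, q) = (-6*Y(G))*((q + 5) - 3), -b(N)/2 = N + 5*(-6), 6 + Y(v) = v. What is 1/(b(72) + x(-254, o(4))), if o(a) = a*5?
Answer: 1/34236 ≈ 2.9209e-5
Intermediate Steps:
Y(v) = -6 + v
o(a) = 5*a
b(N) = 60 - 2*N (b(N) = -2*(N + 5*(-6)) = -2*(N - 30) = -2*(-30 + N) = 60 - 2*N)
x(G, q) = (2 + q)*(36 - 6*G) (x(G, q) = (-6*(-6 + G))*((q + 5) - 3) = (36 - 6*G)*((5 + q) - 3) = (36 - 6*G)*(2 + q) = (2 + q)*(36 - 6*G))
1/(b(72) + x(-254, o(4))) = 1/((60 - 2*72) - 6*(-6 - 254)*(2 + 5*4)) = 1/((60 - 144) - 6*(-260)*(2 + 20)) = 1/(-84 - 6*(-260)*22) = 1/(-84 + 34320) = 1/34236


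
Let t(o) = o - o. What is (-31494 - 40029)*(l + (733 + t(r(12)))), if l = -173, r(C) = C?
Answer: -40052880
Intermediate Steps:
t(o) = 0
(-31494 - 40029)*(l + (733 + t(r(12)))) = (-31494 - 40029)*(-173 + (733 + 0)) = -71523*(-173 + 733) = -71523*560 = -40052880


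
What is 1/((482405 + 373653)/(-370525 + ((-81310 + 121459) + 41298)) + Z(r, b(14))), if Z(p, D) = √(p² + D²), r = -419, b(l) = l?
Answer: 61866883631/3671648114898556 + 20891522521*√175757/3671648114898556 ≈ 0.0024023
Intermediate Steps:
Z(p, D) = √(D² + p²)
1/((482405 + 373653)/(-370525 + ((-81310 + 121459) + 41298)) + Z(r, b(14))) = 1/((482405 + 373653)/(-370525 + ((-81310 + 121459) + 41298)) + √(14² + (-419)²)) = 1/(856058/(-370525 + (40149 + 41298)) + √(196 + 175561)) = 1/(856058/(-370525 + 81447) + √175757) = 1/(856058/(-289078) + √175757) = 1/(856058*(-1/289078) + √175757) = 1/(-428029/144539 + √175757)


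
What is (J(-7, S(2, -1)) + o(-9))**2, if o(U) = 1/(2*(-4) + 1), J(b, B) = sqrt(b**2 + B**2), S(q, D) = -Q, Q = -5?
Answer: 3627/49 - 2*sqrt(74)/7 ≈ 71.563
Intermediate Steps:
S(q, D) = 5 (S(q, D) = -1*(-5) = 5)
J(b, B) = sqrt(B**2 + b**2)
o(U) = -1/7 (o(U) = 1/(-8 + 1) = 1/(-7) = -1/7)
(J(-7, S(2, -1)) + o(-9))**2 = (sqrt(5**2 + (-7)**2) - 1/7)**2 = (sqrt(25 + 49) - 1/7)**2 = (sqrt(74) - 1/7)**2 = (-1/7 + sqrt(74))**2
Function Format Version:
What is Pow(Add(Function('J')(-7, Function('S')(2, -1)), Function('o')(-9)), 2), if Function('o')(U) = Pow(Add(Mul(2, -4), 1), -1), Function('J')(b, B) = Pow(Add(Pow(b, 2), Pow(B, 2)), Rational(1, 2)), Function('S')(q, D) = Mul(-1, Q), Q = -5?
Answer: Add(Rational(3627, 49), Mul(Rational(-2, 7), Pow(74, Rational(1, 2)))) ≈ 71.563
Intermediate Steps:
Function('S')(q, D) = 5 (Function('S')(q, D) = Mul(-1, -5) = 5)
Function('J')(b, B) = Pow(Add(Pow(B, 2), Pow(b, 2)), Rational(1, 2))
Function('o')(U) = Rational(-1, 7) (Function('o')(U) = Pow(Add(-8, 1), -1) = Pow(-7, -1) = Rational(-1, 7))
Pow(Add(Function('J')(-7, Function('S')(2, -1)), Function('o')(-9)), 2) = Pow(Add(Pow(Add(Pow(5, 2), Pow(-7, 2)), Rational(1, 2)), Rational(-1, 7)), 2) = Pow(Add(Pow(Add(25, 49), Rational(1, 2)), Rational(-1, 7)), 2) = Pow(Add(Pow(74, Rational(1, 2)), Rational(-1, 7)), 2) = Pow(Add(Rational(-1, 7), Pow(74, Rational(1, 2))), 2)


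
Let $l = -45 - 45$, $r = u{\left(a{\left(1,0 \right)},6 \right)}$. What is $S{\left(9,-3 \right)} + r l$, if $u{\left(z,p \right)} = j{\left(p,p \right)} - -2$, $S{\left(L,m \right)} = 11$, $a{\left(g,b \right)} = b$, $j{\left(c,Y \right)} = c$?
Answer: $-709$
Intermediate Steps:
$u{\left(z,p \right)} = 2 + p$ ($u{\left(z,p \right)} = p - -2 = p + 2 = 2 + p$)
$r = 8$ ($r = 2 + 6 = 8$)
$l = -90$
$S{\left(9,-3 \right)} + r l = 11 + 8 \left(-90\right) = 11 - 720 = -709$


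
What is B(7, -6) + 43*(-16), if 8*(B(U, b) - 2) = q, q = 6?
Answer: -2741/4 ≈ -685.25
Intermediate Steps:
B(U, b) = 11/4 (B(U, b) = 2 + (⅛)*6 = 2 + ¾ = 11/4)
B(7, -6) + 43*(-16) = 11/4 + 43*(-16) = 11/4 - 688 = -2741/4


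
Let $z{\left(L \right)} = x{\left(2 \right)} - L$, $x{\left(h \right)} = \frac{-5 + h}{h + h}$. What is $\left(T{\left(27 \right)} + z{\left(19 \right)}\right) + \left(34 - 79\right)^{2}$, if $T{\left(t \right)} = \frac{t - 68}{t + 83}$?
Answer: $\frac{441073}{220} \approx 2004.9$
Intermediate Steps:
$x{\left(h \right)} = \frac{-5 + h}{2 h}$
$T{\left(t \right)} = \frac{-68 + t}{83 + t}$
$z{\left(L \right)} = - \frac{3}{4} - L$ ($z{\left(L \right)} = \frac{-5 + 2}{2 \cdot 2} - L = \frac{1}{2} \cdot \frac{1}{2} \left(-3\right) - L = - \frac{3}{4} - L$)
$\left(T{\left(27 \right)} + z{\left(19 \right)}\right) + \left(34 - 79\right)^{2} = \left(\frac{-68 + 27}{83 + 27} - \frac{79}{4}\right) + \left(34 - 79\right)^{2} = \left(\frac{1}{110} \left(-41\right) - \frac{79}{4}\right) + \left(-45\right)^{2} = \left(\frac{1}{110} \left(-41\right) - \frac{79}{4}\right) + 2025 = \left(- \frac{41}{110} - \frac{79}{4}\right) + 2025 = - \frac{4427}{220} + 2025 = \frac{441073}{220}$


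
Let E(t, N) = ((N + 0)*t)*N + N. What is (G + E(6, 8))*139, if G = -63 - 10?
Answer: 44341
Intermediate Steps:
E(t, N) = N + t*N**2 (E(t, N) = (N*t)*N + N = t*N**2 + N = N + t*N**2)
G = -73
(G + E(6, 8))*139 = (-73 + 8*(1 + 8*6))*139 = (-73 + 8*(1 + 48))*139 = (-73 + 8*49)*139 = (-73 + 392)*139 = 319*139 = 44341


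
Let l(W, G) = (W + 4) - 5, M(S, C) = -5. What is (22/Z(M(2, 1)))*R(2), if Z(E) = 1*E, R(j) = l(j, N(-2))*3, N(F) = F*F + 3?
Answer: -66/5 ≈ -13.200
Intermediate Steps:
N(F) = 3 + F**2 (N(F) = F**2 + 3 = 3 + F**2)
l(W, G) = -1 + W (l(W, G) = (4 + W) - 5 = -1 + W)
R(j) = -3 + 3*j (R(j) = (-1 + j)*3 = -3 + 3*j)
Z(E) = E
(22/Z(M(2, 1)))*R(2) = (22/(-5))*(-3 + 3*2) = (22*(-1/5))*(-3 + 6) = -22/5*3 = -66/5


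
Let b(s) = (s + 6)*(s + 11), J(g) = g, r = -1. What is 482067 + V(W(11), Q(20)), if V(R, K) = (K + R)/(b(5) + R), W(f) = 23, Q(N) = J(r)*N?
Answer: 95931336/199 ≈ 4.8207e+5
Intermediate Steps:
Q(N) = -N
b(s) = (6 + s)*(11 + s)
V(R, K) = (K + R)/(176 + R) (V(R, K) = (K + R)/((66 + 5**2 + 17*5) + R) = (K + R)/((66 + 25 + 85) + R) = (K + R)/(176 + R))
482067 + V(W(11), Q(20)) = 482067 + (-1*20 + 23)/(176 + 23) = 482067 + (-20 + 23)/199 = 482067 + (1/199)*3 = 482067 + 3/199 = 95931336/199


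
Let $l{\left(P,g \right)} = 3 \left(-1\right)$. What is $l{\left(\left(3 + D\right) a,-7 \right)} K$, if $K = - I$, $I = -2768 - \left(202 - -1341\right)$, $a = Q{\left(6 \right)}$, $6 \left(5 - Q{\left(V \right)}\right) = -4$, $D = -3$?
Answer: $-12933$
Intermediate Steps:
$Q{\left(V \right)} = \frac{17}{3}$ ($Q{\left(V \right)} = 5 - - \frac{2}{3} = 5 + \frac{2}{3} = \frac{17}{3}$)
$a = \frac{17}{3} \approx 5.6667$
$l{\left(P,g \right)} = -3$
$I = -4311$ ($I = -2768 - \left(202 + 1341\right) = -2768 - 1543 = -4311$)
$K = 4311$ ($K = \left(-1\right) \left(-4311\right) = 4311$)
$l{\left(\left(3 + D\right) a,-7 \right)} K = \left(-3\right) 4311 = -12933$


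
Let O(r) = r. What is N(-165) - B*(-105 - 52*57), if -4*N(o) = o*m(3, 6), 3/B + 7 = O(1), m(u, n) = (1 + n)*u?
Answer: -2673/4 ≈ -668.25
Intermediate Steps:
m(u, n) = u*(1 + n)
B = -1/2 (B = 3/(-7 + 1) = 3/(-6) = 3*(-1/6) = -1/2 ≈ -0.50000)
N(o) = -21*o/4 (N(o) = -o*3*(1 + 6)/4 = -o*3*7/4 = -o*21/4 = -21*o/4)
N(-165) - B*(-105 - 52*57) = -21/4*(-165) - (-1)*(-105 - 52*57)/2 = 3465/4 - (-1)*(-105 - 2964)/2 = 3465/4 - (-1)*(-3069)/2 = 3465/4 - 1*3069/2 = 3465/4 - 3069/2 = -2673/4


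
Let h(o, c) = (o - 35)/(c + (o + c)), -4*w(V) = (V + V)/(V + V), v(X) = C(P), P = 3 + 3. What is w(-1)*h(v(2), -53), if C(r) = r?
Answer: -29/400 ≈ -0.072500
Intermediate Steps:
P = 6
v(X) = 6
w(V) = -¼ (w(V) = -(V + V)/(4*(V + V)) = -2*V/(4*(2*V)) = -2*V*1/(2*V)/4 = -¼*1 = -¼)
h(o, c) = (-35 + o)/(o + 2*c) (h(o, c) = (-35 + o)/(c + (c + o)) = (-35 + o)/(o + 2*c))
w(-1)*h(v(2), -53) = -(-35 + 6)/(4*(6 + 2*(-53))) = -(-29)/(4*(6 - 106)) = -(-29)/(4*(-100)) = -(-1)*(-29)/400 = -¼*29/100 = -29/400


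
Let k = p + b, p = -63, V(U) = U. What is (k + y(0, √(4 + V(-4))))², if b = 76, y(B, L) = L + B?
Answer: 169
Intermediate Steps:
y(B, L) = B + L
k = 13 (k = -63 + 76 = 13)
(k + y(0, √(4 + V(-4))))² = (13 + (0 + √(4 - 4)))² = (13 + (0 + √0))² = (13 + (0 + 0))² = (13 + 0)² = 13² = 169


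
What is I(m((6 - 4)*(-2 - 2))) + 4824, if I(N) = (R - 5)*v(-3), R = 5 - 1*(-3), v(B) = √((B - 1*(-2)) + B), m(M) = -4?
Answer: 4824 + 6*I ≈ 4824.0 + 6.0*I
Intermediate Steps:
v(B) = √(2 + 2*B) (v(B) = √((B + 2) + B) = √((2 + B) + B) = √(2 + 2*B))
R = 8 (R = 5 + 3 = 8)
I(N) = 6*I (I(N) = (8 - 5)*√(2 + 2*(-3)) = 3*√(2 - 6) = 3*√(-4) = 3*(2*I) = 6*I)
I(m((6 - 4)*(-2 - 2))) + 4824 = 6*I + 4824 = 4824 + 6*I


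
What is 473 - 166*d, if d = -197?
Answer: 33175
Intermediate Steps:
473 - 166*d = 473 - 166*(-197) = 473 + 32702 = 33175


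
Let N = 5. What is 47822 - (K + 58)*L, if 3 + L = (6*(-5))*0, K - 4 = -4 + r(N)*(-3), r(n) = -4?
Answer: 48032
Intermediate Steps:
K = 12 (K = 4 + (-4 - 4*(-3)) = 4 + (-4 + 12) = 4 + 8 = 12)
L = -3 (L = -3 + (6*(-5))*0 = -3 - 30*0 = -3 + 0 = -3)
47822 - (K + 58)*L = 47822 - (12 + 58)*(-3) = 47822 - 70*(-3) = 47822 - 1*(-210) = 47822 + 210 = 48032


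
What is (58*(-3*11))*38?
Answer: -72732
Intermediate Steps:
(58*(-3*11))*38 = (58*(-33))*38 = -1914*38 = -72732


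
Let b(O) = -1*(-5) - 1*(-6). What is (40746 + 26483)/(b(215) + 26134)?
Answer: 67229/26145 ≈ 2.5714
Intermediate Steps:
b(O) = 11 (b(O) = 5 + 6 = 11)
(40746 + 26483)/(b(215) + 26134) = (40746 + 26483)/(11 + 26134) = 67229/26145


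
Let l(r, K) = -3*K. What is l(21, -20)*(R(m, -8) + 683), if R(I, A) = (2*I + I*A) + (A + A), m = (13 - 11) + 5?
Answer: 37500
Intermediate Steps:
m = 7 (m = 2 + 5 = 7)
R(I, A) = 2*A + 2*I + A*I (R(I, A) = (2*I + A*I) + 2*A = 2*A + 2*I + A*I)
l(21, -20)*(R(m, -8) + 683) = (-3*(-20))*((2*(-8) + 2*7 - 8*7) + 683) = 60*((-16 + 14 - 56) + 683) = 60*(-58 + 683) = 60*625 = 37500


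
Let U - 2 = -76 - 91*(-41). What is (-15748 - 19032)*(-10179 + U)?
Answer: 226835160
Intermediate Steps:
U = 3657 (U = 2 + (-76 - 91*(-41)) = 2 + (-76 + 3731) = 2 + 3655 = 3657)
(-15748 - 19032)*(-10179 + U) = (-15748 - 19032)*(-10179 + 3657) = -34780*(-6522) = 226835160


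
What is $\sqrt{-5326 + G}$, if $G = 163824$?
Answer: $\sqrt{158498} \approx 398.12$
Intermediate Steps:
$\sqrt{-5326 + G} = \sqrt{-5326 + 163824} = \sqrt{158498}$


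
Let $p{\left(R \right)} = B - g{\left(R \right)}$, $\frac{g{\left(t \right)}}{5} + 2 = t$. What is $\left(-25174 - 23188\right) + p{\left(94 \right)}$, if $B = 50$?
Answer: $-48772$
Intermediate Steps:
$g{\left(t \right)} = -10 + 5 t$
$p{\left(R \right)} = 60 - 5 R$ ($p{\left(R \right)} = 50 - \left(-10 + 5 R\right) = 60 - 5 R$)
$\left(-25174 - 23188\right) + p{\left(94 \right)} = \left(-25174 - 23188\right) + \left(60 - 470\right) = -48362 + \left(60 - 470\right) = -48362 - 410 = -48772$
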